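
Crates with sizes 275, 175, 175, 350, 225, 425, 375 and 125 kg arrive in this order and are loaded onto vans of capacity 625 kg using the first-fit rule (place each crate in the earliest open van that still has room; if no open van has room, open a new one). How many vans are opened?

4

  275 → van 1 (new)  [load 275/625]
  175 → van 1  [load 450/625]
  175 → van 1  [load 625/625]
  350 → van 2 (new)  [load 350/625]
  225 → van 2  [load 575/625]
  425 → van 3 (new)  [load 425/625]
  375 → van 4 (new)  [load 375/625]
  125 → van 3  [load 550/625]
4 vans opened.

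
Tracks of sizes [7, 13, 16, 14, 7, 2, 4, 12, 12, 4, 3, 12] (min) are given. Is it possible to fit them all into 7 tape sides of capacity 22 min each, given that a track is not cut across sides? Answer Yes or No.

A valid assignment using 6 tape sides:
  side 1: 16 + 4 + 2 = 22
  side 2: 14 + 7 = 21
  side 3: 13 + 7 = 20
  side 4: 12 + 4 + 3 = 19
  side 5: 12 = 12
  side 6: 12 = 12
That uses only 6 ≤ 7, so 7 tape sides are enough.

Yes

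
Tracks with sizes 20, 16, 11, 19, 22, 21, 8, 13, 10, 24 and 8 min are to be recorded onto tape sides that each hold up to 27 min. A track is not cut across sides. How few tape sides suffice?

8

Total = 24 + 22 + 21 + 20 + 19 + 16 + 13 + 11 + 10 + 8 + 8 = 172 min.
Lower bound: ⌈172/27⌉ = 7 tape sides.
A packing using 8 tape sides:
  side 1: 24 = 24
  side 2: 22 = 22
  side 3: 21 = 21
  side 4: 20 = 20
  side 5: 19 + 8 = 27
  side 6: 16 + 11 = 27
  side 7: 13 + 10 = 23
  side 8: 8 = 8
No arrangement into 7 tape sides stays within capacity, so 8 is optimal.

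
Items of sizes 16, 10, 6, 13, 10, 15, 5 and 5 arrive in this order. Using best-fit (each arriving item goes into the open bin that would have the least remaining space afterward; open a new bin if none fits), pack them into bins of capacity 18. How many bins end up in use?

5

  16 → bin 1 (new)  [load 16/18]
  10 → bin 2 (new)  [load 10/18]
  6 → bin 2  [load 16/18]
  13 → bin 3 (new)  [load 13/18]
  10 → bin 4 (new)  [load 10/18]
  15 → bin 5 (new)  [load 15/18]
  5 → bin 3  [load 18/18]
  5 → bin 4  [load 15/18]
5 bins opened.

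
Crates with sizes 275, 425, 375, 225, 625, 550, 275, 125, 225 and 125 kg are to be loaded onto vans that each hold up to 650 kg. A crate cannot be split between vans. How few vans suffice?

Total = 625 + 550 + 425 + 375 + 275 + 275 + 225 + 225 + 125 + 125 = 3225 kg.
Lower bound: ⌈3225/650⌉ = 5 vans.
A packing using 6 vans:
  van 1: 625 = 625
  van 2: 550 = 550
  van 3: 425 + 225 = 650
  van 4: 375 + 275 = 650
  van 5: 275 + 225 + 125 = 625
  van 6: 125 = 125
No arrangement into 5 vans stays within capacity, so 6 is optimal.

6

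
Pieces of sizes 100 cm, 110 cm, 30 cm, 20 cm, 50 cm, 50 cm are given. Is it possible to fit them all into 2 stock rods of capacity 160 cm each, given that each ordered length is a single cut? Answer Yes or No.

No

Total = 360 cm; ⌈360/160⌉ = 3.
At least 3 stock rods are required, but only 2 are allowed.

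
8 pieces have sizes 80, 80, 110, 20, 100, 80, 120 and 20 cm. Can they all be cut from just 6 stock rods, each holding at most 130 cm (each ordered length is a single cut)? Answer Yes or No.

Yes

A valid assignment using 6 stock rods:
  stock rod 1: 120 = 120
  stock rod 2: 110 + 20 = 130
  stock rod 3: 100 + 20 = 120
  stock rod 4: 80 = 80
  stock rod 5: 80 = 80
  stock rod 6: 80 = 80
Every load is within 130 cm, so 6 stock rods suffice.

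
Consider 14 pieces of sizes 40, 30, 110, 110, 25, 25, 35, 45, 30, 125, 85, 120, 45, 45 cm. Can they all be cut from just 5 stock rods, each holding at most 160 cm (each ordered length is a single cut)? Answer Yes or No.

No

Total = 870 cm; ⌈870/160⌉ = 6.
At least 6 stock rods are required, but only 5 are allowed.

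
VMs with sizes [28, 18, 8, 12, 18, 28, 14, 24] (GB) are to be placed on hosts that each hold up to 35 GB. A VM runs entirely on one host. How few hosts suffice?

5

Total = 28 + 28 + 24 + 18 + 18 + 14 + 12 + 8 = 150 GB.
Lower bound: ⌈150/35⌉ = 5 hosts.
A packing using 5 hosts:
  host 1: 28 = 28
  host 2: 28 = 28
  host 3: 24 + 8 = 32
  host 4: 18 + 14 = 32
  host 5: 18 + 12 = 30
This matches the lower bound, so 5 is optimal.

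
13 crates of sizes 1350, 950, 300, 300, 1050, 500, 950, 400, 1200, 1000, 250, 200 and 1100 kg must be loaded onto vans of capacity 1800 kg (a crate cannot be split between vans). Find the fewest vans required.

Total = 1350 + 1200 + 1100 + 1050 + 1000 + 950 + 950 + 500 + 400 + 300 + 300 + 250 + 200 = 9550 kg.
Lower bound: ⌈9550/1800⌉ = 6 vans.
Also, 7 crates each exceed 900 kg, and no two of those can share a van, so at least 7 vans are needed.
A packing using 7 vans:
  van 1: 1350 + 400 = 1750
  van 2: 1200 + 500 = 1700
  van 3: 1100 + 300 + 300 = 1700
  van 4: 1050 + 250 + 200 = 1500
  van 5: 1000 = 1000
  van 6: 950 = 950
  van 7: 950 = 950
This matches the lower bound, so 7 is optimal.

7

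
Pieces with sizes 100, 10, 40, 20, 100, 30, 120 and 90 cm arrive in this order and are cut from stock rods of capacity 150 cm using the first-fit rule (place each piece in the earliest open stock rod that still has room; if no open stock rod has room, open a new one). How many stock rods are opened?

  100 → stock rod 1 (new)  [load 100/150]
  10 → stock rod 1  [load 110/150]
  40 → stock rod 1  [load 150/150]
  20 → stock rod 2 (new)  [load 20/150]
  100 → stock rod 2  [load 120/150]
  30 → stock rod 2  [load 150/150]
  120 → stock rod 3 (new)  [load 120/150]
  90 → stock rod 4 (new)  [load 90/150]
4 stock rods opened.

4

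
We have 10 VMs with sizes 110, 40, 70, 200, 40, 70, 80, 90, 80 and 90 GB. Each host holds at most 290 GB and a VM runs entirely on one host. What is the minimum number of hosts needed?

Total = 200 + 110 + 90 + 90 + 80 + 80 + 70 + 70 + 40 + 40 = 870 GB.
Lower bound: ⌈870/290⌉ = 3 hosts.
A packing using 3 hosts:
  host 1: 200 + 90 = 290
  host 2: 110 + 70 + 70 + 40 = 290
  host 3: 90 + 80 + 80 + 40 = 290
This matches the lower bound, so 3 is optimal.

3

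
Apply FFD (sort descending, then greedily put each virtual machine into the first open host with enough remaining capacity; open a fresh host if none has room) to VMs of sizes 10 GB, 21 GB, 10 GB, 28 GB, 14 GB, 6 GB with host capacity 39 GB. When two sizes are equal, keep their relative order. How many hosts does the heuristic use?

Sorted descending: 28, 21, 14, 10, 10, 6.
  28 → host 1 (new)  [load 28/39]
  21 → host 2 (new)  [load 21/39]
  14 → host 2  [load 35/39]
  10 → host 1  [load 38/39]
  10 → host 3 (new)  [load 10/39]
  6 → host 3  [load 16/39]
3 hosts opened.

3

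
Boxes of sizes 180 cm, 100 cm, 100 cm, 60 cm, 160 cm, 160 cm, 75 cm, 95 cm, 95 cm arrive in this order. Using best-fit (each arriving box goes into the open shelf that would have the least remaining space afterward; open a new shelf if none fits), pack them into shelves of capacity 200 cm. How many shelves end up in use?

6

  180 → shelf 1 (new)  [load 180/200]
  100 → shelf 2 (new)  [load 100/200]
  100 → shelf 2  [load 200/200]
  60 → shelf 3 (new)  [load 60/200]
  160 → shelf 4 (new)  [load 160/200]
  160 → shelf 5 (new)  [load 160/200]
  75 → shelf 3  [load 135/200]
  95 → shelf 6 (new)  [load 95/200]
  95 → shelf 6  [load 190/200]
6 shelves opened.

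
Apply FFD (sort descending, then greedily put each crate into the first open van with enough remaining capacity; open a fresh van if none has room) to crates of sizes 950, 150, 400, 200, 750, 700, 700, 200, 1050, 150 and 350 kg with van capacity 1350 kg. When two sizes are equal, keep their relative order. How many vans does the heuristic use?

5

Sorted descending: 1050, 950, 750, 700, 700, 400, 350, 200, 200, 150, 150.
  1050 → van 1 (new)  [load 1050/1350]
  950 → van 2 (new)  [load 950/1350]
  750 → van 3 (new)  [load 750/1350]
  700 → van 4 (new)  [load 700/1350]
  700 → van 5 (new)  [load 700/1350]
  400 → van 2  [load 1350/1350]
  350 → van 3  [load 1100/1350]
  200 → van 1  [load 1250/1350]
  200 → van 3  [load 1300/1350]
  150 → van 4  [load 850/1350]
  150 → van 4  [load 1000/1350]
5 vans opened.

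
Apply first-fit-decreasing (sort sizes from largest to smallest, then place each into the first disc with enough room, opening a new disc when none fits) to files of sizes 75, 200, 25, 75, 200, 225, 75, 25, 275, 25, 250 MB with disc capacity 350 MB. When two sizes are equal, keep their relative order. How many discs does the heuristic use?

5

Sorted descending: 275, 250, 225, 200, 200, 75, 75, 75, 25, 25, 25.
  275 → disc 1 (new)  [load 275/350]
  250 → disc 2 (new)  [load 250/350]
  225 → disc 3 (new)  [load 225/350]
  200 → disc 4 (new)  [load 200/350]
  200 → disc 5 (new)  [load 200/350]
  75 → disc 1  [load 350/350]
  75 → disc 2  [load 325/350]
  75 → disc 3  [load 300/350]
  25 → disc 2  [load 350/350]
  25 → disc 3  [load 325/350]
  25 → disc 3  [load 350/350]
5 discs opened.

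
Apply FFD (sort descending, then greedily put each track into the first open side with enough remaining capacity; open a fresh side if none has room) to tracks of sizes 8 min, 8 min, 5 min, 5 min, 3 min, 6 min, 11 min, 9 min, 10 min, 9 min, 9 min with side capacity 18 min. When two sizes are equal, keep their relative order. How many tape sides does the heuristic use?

Sorted descending: 11, 10, 9, 9, 9, 8, 8, 6, 5, 5, 3.
  11 → side 1 (new)  [load 11/18]
  10 → side 2 (new)  [load 10/18]
  9 → side 3 (new)  [load 9/18]
  9 → side 3  [load 18/18]
  9 → side 4 (new)  [load 9/18]
  8 → side 2  [load 18/18]
  8 → side 4  [load 17/18]
  6 → side 1  [load 17/18]
  5 → side 5 (new)  [load 5/18]
  5 → side 5  [load 10/18]
  3 → side 5  [load 13/18]
5 tape sides opened.

5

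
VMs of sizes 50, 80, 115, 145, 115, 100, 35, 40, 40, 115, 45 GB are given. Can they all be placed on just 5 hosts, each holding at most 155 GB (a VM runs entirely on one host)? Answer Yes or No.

No

Total = 880 GB; ⌈880/155⌉ = 6.
At least 6 hosts are required, but only 5 are allowed.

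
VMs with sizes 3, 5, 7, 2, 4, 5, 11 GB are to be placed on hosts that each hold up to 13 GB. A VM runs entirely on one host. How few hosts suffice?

3

Total = 11 + 7 + 5 + 5 + 4 + 3 + 2 = 37 GB.
Lower bound: ⌈37/13⌉ = 3 hosts.
A packing using 3 hosts:
  host 1: 11 + 2 = 13
  host 2: 7 + 5 = 12
  host 3: 5 + 4 + 3 = 12
This matches the lower bound, so 3 is optimal.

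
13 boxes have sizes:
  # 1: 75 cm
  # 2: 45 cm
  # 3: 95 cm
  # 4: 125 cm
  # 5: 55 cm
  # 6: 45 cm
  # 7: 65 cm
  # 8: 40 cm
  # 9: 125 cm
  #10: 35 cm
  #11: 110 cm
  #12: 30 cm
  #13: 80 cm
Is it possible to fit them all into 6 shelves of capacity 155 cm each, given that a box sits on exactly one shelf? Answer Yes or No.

Total = 925 cm; ⌈925/155⌉ = 6.
The bound of 6 does not rule out 6, but exhaustive search shows no assignment into 6 shelves of capacity 155 cm exists — the minimum is 7.

No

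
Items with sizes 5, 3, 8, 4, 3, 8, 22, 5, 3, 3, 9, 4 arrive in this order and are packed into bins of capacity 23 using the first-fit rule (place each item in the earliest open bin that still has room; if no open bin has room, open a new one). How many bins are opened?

  5 → bin 1 (new)  [load 5/23]
  3 → bin 1  [load 8/23]
  8 → bin 1  [load 16/23]
  4 → bin 1  [load 20/23]
  3 → bin 1  [load 23/23]
  8 → bin 2 (new)  [load 8/23]
  22 → bin 3 (new)  [load 22/23]
  5 → bin 2  [load 13/23]
  3 → bin 2  [load 16/23]
  3 → bin 2  [load 19/23]
  9 → bin 4 (new)  [load 9/23]
  4 → bin 2  [load 23/23]
4 bins opened.

4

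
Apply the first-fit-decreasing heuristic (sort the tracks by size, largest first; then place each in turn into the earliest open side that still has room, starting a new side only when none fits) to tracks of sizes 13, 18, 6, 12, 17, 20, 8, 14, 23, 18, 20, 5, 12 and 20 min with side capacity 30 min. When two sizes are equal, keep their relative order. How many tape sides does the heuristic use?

8

Sorted descending: 23, 20, 20, 20, 18, 18, 17, 14, 13, 12, 12, 8, 6, 5.
  23 → side 1 (new)  [load 23/30]
  20 → side 2 (new)  [load 20/30]
  20 → side 3 (new)  [load 20/30]
  20 → side 4 (new)  [load 20/30]
  18 → side 5 (new)  [load 18/30]
  18 → side 6 (new)  [load 18/30]
  17 → side 7 (new)  [load 17/30]
  14 → side 8 (new)  [load 14/30]
  13 → side 7  [load 30/30]
  12 → side 5  [load 30/30]
  12 → side 6  [load 30/30]
  8 → side 2  [load 28/30]
  6 → side 1  [load 29/30]
  5 → side 3  [load 25/30]
8 tape sides opened.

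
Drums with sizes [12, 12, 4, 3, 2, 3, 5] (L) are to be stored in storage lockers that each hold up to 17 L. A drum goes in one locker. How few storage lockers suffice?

Total = 12 + 12 + 5 + 4 + 3 + 3 + 2 = 41 L.
Lower bound: ⌈41/17⌉ = 3 storage lockers.
A packing using 3 storage lockers:
  locker 1: 12 + 5 = 17
  locker 2: 12 + 4 = 16
  locker 3: 3 + 3 + 2 = 8
This matches the lower bound, so 3 is optimal.

3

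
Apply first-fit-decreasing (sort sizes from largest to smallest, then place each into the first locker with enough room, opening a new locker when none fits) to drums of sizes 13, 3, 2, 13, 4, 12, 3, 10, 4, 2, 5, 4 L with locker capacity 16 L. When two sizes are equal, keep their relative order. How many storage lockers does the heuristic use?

Sorted descending: 13, 13, 12, 10, 5, 4, 4, 4, 3, 3, 2, 2.
  13 → locker 1 (new)  [load 13/16]
  13 → locker 2 (new)  [load 13/16]
  12 → locker 3 (new)  [load 12/16]
  10 → locker 4 (new)  [load 10/16]
  5 → locker 4  [load 15/16]
  4 → locker 3  [load 16/16]
  4 → locker 5 (new)  [load 4/16]
  4 → locker 5  [load 8/16]
  3 → locker 1  [load 16/16]
  3 → locker 2  [load 16/16]
  2 → locker 5  [load 10/16]
  2 → locker 5  [load 12/16]
5 storage lockers opened.

5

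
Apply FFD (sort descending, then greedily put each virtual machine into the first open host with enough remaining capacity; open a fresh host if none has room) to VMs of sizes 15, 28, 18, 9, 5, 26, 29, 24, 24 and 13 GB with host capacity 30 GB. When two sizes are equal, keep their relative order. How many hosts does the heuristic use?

7

Sorted descending: 29, 28, 26, 24, 24, 18, 15, 13, 9, 5.
  29 → host 1 (new)  [load 29/30]
  28 → host 2 (new)  [load 28/30]
  26 → host 3 (new)  [load 26/30]
  24 → host 4 (new)  [load 24/30]
  24 → host 5 (new)  [load 24/30]
  18 → host 6 (new)  [load 18/30]
  15 → host 7 (new)  [load 15/30]
  13 → host 7  [load 28/30]
  9 → host 6  [load 27/30]
  5 → host 4  [load 29/30]
7 hosts opened.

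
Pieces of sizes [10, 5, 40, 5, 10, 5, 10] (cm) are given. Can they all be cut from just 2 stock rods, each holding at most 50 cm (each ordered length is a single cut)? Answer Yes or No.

Yes

A valid assignment using 2 stock rods:
  stock rod 1: 40 + 10 = 50
  stock rod 2: 10 + 10 + 5 + 5 + 5 = 35
Every load is within 50 cm, so 2 stock rods suffice.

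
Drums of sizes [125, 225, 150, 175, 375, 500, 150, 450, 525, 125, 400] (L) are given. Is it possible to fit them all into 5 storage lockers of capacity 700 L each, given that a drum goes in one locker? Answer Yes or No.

A valid assignment using 5 storage lockers:
  locker 1: 525 + 175 = 700
  locker 2: 500 + 150 = 650
  locker 3: 450 + 225 = 675
  locker 4: 400 + 150 + 125 = 675
  locker 5: 375 + 125 = 500
Every load is within 700 L, so 5 storage lockers suffice.

Yes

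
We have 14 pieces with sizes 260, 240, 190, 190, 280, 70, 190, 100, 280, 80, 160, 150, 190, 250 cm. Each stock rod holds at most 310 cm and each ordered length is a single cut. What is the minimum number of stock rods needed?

10

Total = 280 + 280 + 260 + 250 + 240 + 190 + 190 + 190 + 190 + 160 + 150 + 100 + 80 + 70 = 2630 cm.
Lower bound: ⌈2630/310⌉ = 9 stock rods.
Also, 10 pieces each exceed 155 cm, and no two of those can share a stock rod, so at least 10 stock rods are needed.
A packing using 10 stock rods:
  stock rod 1: 280 = 280
  stock rod 2: 280 = 280
  stock rod 3: 260 = 260
  stock rod 4: 250 = 250
  stock rod 5: 240 + 70 = 310
  stock rod 6: 190 + 100 = 290
  stock rod 7: 190 + 80 = 270
  stock rod 8: 190 = 190
  stock rod 9: 190 = 190
  stock rod 10: 160 + 150 = 310
This matches the lower bound, so 10 is optimal.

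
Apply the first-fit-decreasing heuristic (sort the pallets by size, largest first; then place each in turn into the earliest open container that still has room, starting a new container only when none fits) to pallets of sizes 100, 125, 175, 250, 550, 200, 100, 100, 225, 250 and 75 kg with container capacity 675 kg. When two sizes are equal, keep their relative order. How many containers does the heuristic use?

4

Sorted descending: 550, 250, 250, 225, 200, 175, 125, 100, 100, 100, 75.
  550 → container 1 (new)  [load 550/675]
  250 → container 2 (new)  [load 250/675]
  250 → container 2  [load 500/675]
  225 → container 3 (new)  [load 225/675]
  200 → container 3  [load 425/675]
  175 → container 2  [load 675/675]
  125 → container 1  [load 675/675]
  100 → container 3  [load 525/675]
  100 → container 3  [load 625/675]
  100 → container 4 (new)  [load 100/675]
  75 → container 4  [load 175/675]
4 containers opened.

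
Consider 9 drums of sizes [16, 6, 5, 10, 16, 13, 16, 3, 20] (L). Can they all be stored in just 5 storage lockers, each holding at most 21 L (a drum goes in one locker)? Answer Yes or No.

No

Total = 105 L; ⌈105/21⌉ = 5.
The bound of 5 does not rule out 5, but exhaustive search shows no assignment into 5 storage lockers of capacity 21 L exists — the minimum is 6.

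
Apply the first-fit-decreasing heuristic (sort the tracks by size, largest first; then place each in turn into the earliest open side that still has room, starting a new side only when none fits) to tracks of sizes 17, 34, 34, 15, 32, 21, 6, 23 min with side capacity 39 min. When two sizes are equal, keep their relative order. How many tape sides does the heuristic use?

Sorted descending: 34, 34, 32, 23, 21, 17, 15, 6.
  34 → side 1 (new)  [load 34/39]
  34 → side 2 (new)  [load 34/39]
  32 → side 3 (new)  [load 32/39]
  23 → side 4 (new)  [load 23/39]
  21 → side 5 (new)  [load 21/39]
  17 → side 5  [load 38/39]
  15 → side 4  [load 38/39]
  6 → side 3  [load 38/39]
5 tape sides opened.

5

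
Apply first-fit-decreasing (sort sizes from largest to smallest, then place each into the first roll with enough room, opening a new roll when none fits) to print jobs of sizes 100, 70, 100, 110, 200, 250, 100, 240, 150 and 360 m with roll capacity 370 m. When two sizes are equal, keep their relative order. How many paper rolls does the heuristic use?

5

Sorted descending: 360, 250, 240, 200, 150, 110, 100, 100, 100, 70.
  360 → roll 1 (new)  [load 360/370]
  250 → roll 2 (new)  [load 250/370]
  240 → roll 3 (new)  [load 240/370]
  200 → roll 4 (new)  [load 200/370]
  150 → roll 4  [load 350/370]
  110 → roll 2  [load 360/370]
  100 → roll 3  [load 340/370]
  100 → roll 5 (new)  [load 100/370]
  100 → roll 5  [load 200/370]
  70 → roll 5  [load 270/370]
5 paper rolls opened.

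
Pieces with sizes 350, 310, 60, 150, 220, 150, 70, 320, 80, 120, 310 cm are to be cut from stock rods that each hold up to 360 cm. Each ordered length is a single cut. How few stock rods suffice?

Total = 350 + 320 + 310 + 310 + 220 + 150 + 150 + 120 + 80 + 70 + 60 = 2140 cm.
Lower bound: ⌈2140/360⌉ = 6 stock rods.
A packing using 7 stock rods:
  stock rod 1: 350 = 350
  stock rod 2: 320 = 320
  stock rod 3: 310 = 310
  stock rod 4: 310 = 310
  stock rod 5: 220 + 120 = 340
  stock rod 6: 150 + 150 + 60 = 360
  stock rod 7: 80 + 70 = 150
No arrangement into 6 stock rods stays within capacity, so 7 is optimal.

7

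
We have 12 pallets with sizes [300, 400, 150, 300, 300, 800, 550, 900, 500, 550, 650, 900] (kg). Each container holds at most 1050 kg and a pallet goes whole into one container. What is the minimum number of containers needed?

Total = 900 + 900 + 800 + 650 + 550 + 550 + 500 + 400 + 300 + 300 + 300 + 150 = 6300 kg.
Lower bound: ⌈6300/1050⌉ = 6 containers.
A packing using 7 containers:
  container 1: 900 + 150 = 1050
  container 2: 900 = 900
  container 3: 800 = 800
  container 4: 650 + 400 = 1050
  container 5: 550 + 500 = 1050
  container 6: 550 + 300 = 850
  container 7: 300 + 300 = 600
No arrangement into 6 containers stays within capacity, so 7 is optimal.

7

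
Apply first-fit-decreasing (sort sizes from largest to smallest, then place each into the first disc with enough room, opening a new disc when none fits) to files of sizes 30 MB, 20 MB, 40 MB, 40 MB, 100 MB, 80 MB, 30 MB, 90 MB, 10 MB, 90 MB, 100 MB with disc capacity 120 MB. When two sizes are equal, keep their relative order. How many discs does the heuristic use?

6

Sorted descending: 100, 100, 90, 90, 80, 40, 40, 30, 30, 20, 10.
  100 → disc 1 (new)  [load 100/120]
  100 → disc 2 (new)  [load 100/120]
  90 → disc 3 (new)  [load 90/120]
  90 → disc 4 (new)  [load 90/120]
  80 → disc 5 (new)  [load 80/120]
  40 → disc 5  [load 120/120]
  40 → disc 6 (new)  [load 40/120]
  30 → disc 3  [load 120/120]
  30 → disc 4  [load 120/120]
  20 → disc 1  [load 120/120]
  10 → disc 2  [load 110/120]
6 discs opened.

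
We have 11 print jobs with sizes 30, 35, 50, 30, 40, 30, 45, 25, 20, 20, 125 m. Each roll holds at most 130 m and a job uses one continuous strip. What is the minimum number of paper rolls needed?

4

Total = 125 + 50 + 45 + 40 + 35 + 30 + 30 + 30 + 25 + 20 + 20 = 450 m.
Lower bound: ⌈450/130⌉ = 4 paper rolls.
A packing using 4 paper rolls:
  roll 1: 125 = 125
  roll 2: 50 + 45 + 35 = 130
  roll 3: 40 + 30 + 30 + 30 = 130
  roll 4: 25 + 20 + 20 = 65
This matches the lower bound, so 4 is optimal.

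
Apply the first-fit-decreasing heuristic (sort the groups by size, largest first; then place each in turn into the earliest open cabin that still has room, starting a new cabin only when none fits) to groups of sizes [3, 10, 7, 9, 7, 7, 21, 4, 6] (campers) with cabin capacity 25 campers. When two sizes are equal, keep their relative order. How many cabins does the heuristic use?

Sorted descending: 21, 10, 9, 7, 7, 7, 6, 4, 3.
  21 → cabin 1 (new)  [load 21/25]
  10 → cabin 2 (new)  [load 10/25]
  9 → cabin 2  [load 19/25]
  7 → cabin 3 (new)  [load 7/25]
  7 → cabin 3  [load 14/25]
  7 → cabin 3  [load 21/25]
  6 → cabin 2  [load 25/25]
  4 → cabin 1  [load 25/25]
  3 → cabin 3  [load 24/25]
3 cabins opened.

3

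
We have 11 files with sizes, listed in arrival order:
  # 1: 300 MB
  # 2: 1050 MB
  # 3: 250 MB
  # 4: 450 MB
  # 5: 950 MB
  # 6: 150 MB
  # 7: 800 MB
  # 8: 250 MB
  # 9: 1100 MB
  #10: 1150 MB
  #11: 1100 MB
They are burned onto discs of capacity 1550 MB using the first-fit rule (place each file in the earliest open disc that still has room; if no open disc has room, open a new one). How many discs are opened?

  300 → disc 1 (new)  [load 300/1550]
  1050 → disc 1  [load 1350/1550]
  250 → disc 2 (new)  [load 250/1550]
  450 → disc 2  [load 700/1550]
  950 → disc 3 (new)  [load 950/1550]
  150 → disc 1  [load 1500/1550]
  800 → disc 2  [load 1500/1550]
  250 → disc 3  [load 1200/1550]
  1100 → disc 4 (new)  [load 1100/1550]
  1150 → disc 5 (new)  [load 1150/1550]
  1100 → disc 6 (new)  [load 1100/1550]
6 discs opened.

6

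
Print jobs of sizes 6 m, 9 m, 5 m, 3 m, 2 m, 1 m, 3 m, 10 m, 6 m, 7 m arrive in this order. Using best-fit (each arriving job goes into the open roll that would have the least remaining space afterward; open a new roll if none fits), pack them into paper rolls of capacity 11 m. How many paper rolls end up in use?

6

  6 → roll 1 (new)  [load 6/11]
  9 → roll 2 (new)  [load 9/11]
  5 → roll 1  [load 11/11]
  3 → roll 3 (new)  [load 3/11]
  2 → roll 2  [load 11/11]
  1 → roll 3  [load 4/11]
  3 → roll 3  [load 7/11]
  10 → roll 4 (new)  [load 10/11]
  6 → roll 5 (new)  [load 6/11]
  7 → roll 6 (new)  [load 7/11]
6 paper rolls opened.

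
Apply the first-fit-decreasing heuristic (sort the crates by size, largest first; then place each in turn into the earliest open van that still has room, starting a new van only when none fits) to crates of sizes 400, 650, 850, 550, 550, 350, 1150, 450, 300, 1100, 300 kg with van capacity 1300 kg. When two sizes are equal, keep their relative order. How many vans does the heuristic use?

6

Sorted descending: 1150, 1100, 850, 650, 550, 550, 450, 400, 350, 300, 300.
  1150 → van 1 (new)  [load 1150/1300]
  1100 → van 2 (new)  [load 1100/1300]
  850 → van 3 (new)  [load 850/1300]
  650 → van 4 (new)  [load 650/1300]
  550 → van 4  [load 1200/1300]
  550 → van 5 (new)  [load 550/1300]
  450 → van 3  [load 1300/1300]
  400 → van 5  [load 950/1300]
  350 → van 5  [load 1300/1300]
  300 → van 6 (new)  [load 300/1300]
  300 → van 6  [load 600/1300]
6 vans opened.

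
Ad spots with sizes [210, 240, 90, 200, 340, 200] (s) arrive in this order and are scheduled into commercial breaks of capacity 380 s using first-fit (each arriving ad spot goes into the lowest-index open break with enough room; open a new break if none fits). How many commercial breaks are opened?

  210 → break 1 (new)  [load 210/380]
  240 → break 2 (new)  [load 240/380]
  90 → break 1  [load 300/380]
  200 → break 3 (new)  [load 200/380]
  340 → break 4 (new)  [load 340/380]
  200 → break 5 (new)  [load 200/380]
5 commercial breaks opened.

5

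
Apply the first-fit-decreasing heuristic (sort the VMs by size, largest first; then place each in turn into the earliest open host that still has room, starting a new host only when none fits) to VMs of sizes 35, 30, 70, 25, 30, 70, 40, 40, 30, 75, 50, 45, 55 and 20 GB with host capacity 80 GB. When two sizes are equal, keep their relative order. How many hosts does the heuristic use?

8

Sorted descending: 75, 70, 70, 55, 50, 45, 40, 40, 35, 30, 30, 30, 25, 20.
  75 → host 1 (new)  [load 75/80]
  70 → host 2 (new)  [load 70/80]
  70 → host 3 (new)  [load 70/80]
  55 → host 4 (new)  [load 55/80]
  50 → host 5 (new)  [load 50/80]
  45 → host 6 (new)  [load 45/80]
  40 → host 7 (new)  [load 40/80]
  40 → host 7  [load 80/80]
  35 → host 6  [load 80/80]
  30 → host 5  [load 80/80]
  30 → host 8 (new)  [load 30/80]
  30 → host 8  [load 60/80]
  25 → host 4  [load 80/80]
  20 → host 8  [load 80/80]
8 hosts opened.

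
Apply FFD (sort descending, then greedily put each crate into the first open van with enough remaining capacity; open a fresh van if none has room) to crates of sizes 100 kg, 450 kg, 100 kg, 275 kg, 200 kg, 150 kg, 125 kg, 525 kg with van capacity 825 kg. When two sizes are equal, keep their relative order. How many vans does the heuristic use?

Sorted descending: 525, 450, 275, 200, 150, 125, 100, 100.
  525 → van 1 (new)  [load 525/825]
  450 → van 2 (new)  [load 450/825]
  275 → van 1  [load 800/825]
  200 → van 2  [load 650/825]
  150 → van 2  [load 800/825]
  125 → van 3 (new)  [load 125/825]
  100 → van 3  [load 225/825]
  100 → van 3  [load 325/825]
3 vans opened.

3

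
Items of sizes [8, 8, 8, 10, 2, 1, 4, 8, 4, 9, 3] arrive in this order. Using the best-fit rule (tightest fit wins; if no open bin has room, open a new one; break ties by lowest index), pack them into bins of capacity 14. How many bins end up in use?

  8 → bin 1 (new)  [load 8/14]
  8 → bin 2 (new)  [load 8/14]
  8 → bin 3 (new)  [load 8/14]
  10 → bin 4 (new)  [load 10/14]
  2 → bin 4  [load 12/14]
  1 → bin 4  [load 13/14]
  4 → bin 1  [load 12/14]
  8 → bin 5 (new)  [load 8/14]
  4 → bin 2  [load 12/14]
  9 → bin 6 (new)  [load 9/14]
  3 → bin 6  [load 12/14]
6 bins opened.

6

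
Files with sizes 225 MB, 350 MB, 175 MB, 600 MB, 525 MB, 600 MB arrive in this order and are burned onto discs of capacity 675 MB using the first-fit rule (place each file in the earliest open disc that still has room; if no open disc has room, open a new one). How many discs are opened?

  225 → disc 1 (new)  [load 225/675]
  350 → disc 1  [load 575/675]
  175 → disc 2 (new)  [load 175/675]
  600 → disc 3 (new)  [load 600/675]
  525 → disc 4 (new)  [load 525/675]
  600 → disc 5 (new)  [load 600/675]
5 discs opened.

5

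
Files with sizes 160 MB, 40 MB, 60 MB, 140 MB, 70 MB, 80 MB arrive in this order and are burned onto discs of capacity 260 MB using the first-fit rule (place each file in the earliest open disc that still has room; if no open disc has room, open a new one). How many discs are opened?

  160 → disc 1 (new)  [load 160/260]
  40 → disc 1  [load 200/260]
  60 → disc 1  [load 260/260]
  140 → disc 2 (new)  [load 140/260]
  70 → disc 2  [load 210/260]
  80 → disc 3 (new)  [load 80/260]
3 discs opened.

3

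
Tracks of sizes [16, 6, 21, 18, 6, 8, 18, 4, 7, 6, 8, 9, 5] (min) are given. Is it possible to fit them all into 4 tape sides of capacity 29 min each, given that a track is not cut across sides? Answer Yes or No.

No

Total = 132 min; ⌈132/29⌉ = 5.
At least 5 tape sides are required, but only 4 are allowed.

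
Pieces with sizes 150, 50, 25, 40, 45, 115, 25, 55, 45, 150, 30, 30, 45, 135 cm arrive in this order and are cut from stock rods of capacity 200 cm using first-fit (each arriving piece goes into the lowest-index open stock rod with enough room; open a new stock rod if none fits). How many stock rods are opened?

5

  150 → stock rod 1 (new)  [load 150/200]
  50 → stock rod 1  [load 200/200]
  25 → stock rod 2 (new)  [load 25/200]
  40 → stock rod 2  [load 65/200]
  45 → stock rod 2  [load 110/200]
  115 → stock rod 3 (new)  [load 115/200]
  25 → stock rod 2  [load 135/200]
  55 → stock rod 2  [load 190/200]
  45 → stock rod 3  [load 160/200]
  150 → stock rod 4 (new)  [load 150/200]
  30 → stock rod 3  [load 190/200]
  30 → stock rod 4  [load 180/200]
  45 → stock rod 5 (new)  [load 45/200]
  135 → stock rod 5  [load 180/200]
5 stock rods opened.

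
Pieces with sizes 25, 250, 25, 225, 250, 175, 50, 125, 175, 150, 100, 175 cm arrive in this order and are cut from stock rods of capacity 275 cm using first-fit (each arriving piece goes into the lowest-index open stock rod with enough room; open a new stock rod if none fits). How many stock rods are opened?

  25 → stock rod 1 (new)  [load 25/275]
  250 → stock rod 1  [load 275/275]
  25 → stock rod 2 (new)  [load 25/275]
  225 → stock rod 2  [load 250/275]
  250 → stock rod 3 (new)  [load 250/275]
  175 → stock rod 4 (new)  [load 175/275]
  50 → stock rod 4  [load 225/275]
  125 → stock rod 5 (new)  [load 125/275]
  175 → stock rod 6 (new)  [load 175/275]
  150 → stock rod 5  [load 275/275]
  100 → stock rod 6  [load 275/275]
  175 → stock rod 7 (new)  [load 175/275]
7 stock rods opened.

7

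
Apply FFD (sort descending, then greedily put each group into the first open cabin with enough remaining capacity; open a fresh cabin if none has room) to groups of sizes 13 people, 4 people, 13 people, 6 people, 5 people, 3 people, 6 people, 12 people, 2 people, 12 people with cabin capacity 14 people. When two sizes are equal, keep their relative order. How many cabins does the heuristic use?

Sorted descending: 13, 13, 12, 12, 6, 6, 5, 4, 3, 2.
  13 → cabin 1 (new)  [load 13/14]
  13 → cabin 2 (new)  [load 13/14]
  12 → cabin 3 (new)  [load 12/14]
  12 → cabin 4 (new)  [load 12/14]
  6 → cabin 5 (new)  [load 6/14]
  6 → cabin 5  [load 12/14]
  5 → cabin 6 (new)  [load 5/14]
  4 → cabin 6  [load 9/14]
  3 → cabin 6  [load 12/14]
  2 → cabin 3  [load 14/14]
6 cabins opened.

6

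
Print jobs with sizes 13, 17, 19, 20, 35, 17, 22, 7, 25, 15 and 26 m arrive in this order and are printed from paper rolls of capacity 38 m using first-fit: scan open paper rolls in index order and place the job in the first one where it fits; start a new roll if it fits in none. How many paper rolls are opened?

  13 → roll 1 (new)  [load 13/38]
  17 → roll 1  [load 30/38]
  19 → roll 2 (new)  [load 19/38]
  20 → roll 3 (new)  [load 20/38]
  35 → roll 4 (new)  [load 35/38]
  17 → roll 2  [load 36/38]
  22 → roll 5 (new)  [load 22/38]
  7 → roll 1  [load 37/38]
  25 → roll 6 (new)  [load 25/38]
  15 → roll 3  [load 35/38]
  26 → roll 7 (new)  [load 26/38]
7 paper rolls opened.

7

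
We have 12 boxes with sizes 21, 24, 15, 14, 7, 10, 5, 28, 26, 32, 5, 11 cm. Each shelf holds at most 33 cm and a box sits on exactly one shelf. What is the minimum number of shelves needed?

Total = 32 + 28 + 26 + 24 + 21 + 15 + 14 + 11 + 10 + 7 + 5 + 5 = 198 cm.
Lower bound: ⌈198/33⌉ = 6 shelves.
A packing using 7 shelves:
  shelf 1: 32 = 32
  shelf 2: 28 + 5 = 33
  shelf 3: 26 + 7 = 33
  shelf 4: 24 + 5 = 29
  shelf 5: 21 + 11 = 32
  shelf 6: 15 + 14 = 29
  shelf 7: 10 = 10
No arrangement into 6 shelves stays within capacity, so 7 is optimal.

7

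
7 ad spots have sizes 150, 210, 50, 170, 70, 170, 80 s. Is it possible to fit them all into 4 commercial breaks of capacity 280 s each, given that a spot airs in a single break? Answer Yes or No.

Yes

A valid assignment using 4 commercial breaks:
  break 1: 210 + 70 = 280
  break 2: 170 + 80 = 250
  break 3: 170 + 50 = 220
  break 4: 150 = 150
Every load is within 280 s, so 4 commercial breaks suffice.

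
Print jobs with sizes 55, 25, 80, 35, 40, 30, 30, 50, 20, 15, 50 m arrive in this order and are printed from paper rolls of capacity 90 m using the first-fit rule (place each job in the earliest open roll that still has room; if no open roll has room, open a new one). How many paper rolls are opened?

  55 → roll 1 (new)  [load 55/90]
  25 → roll 1  [load 80/90]
  80 → roll 2 (new)  [load 80/90]
  35 → roll 3 (new)  [load 35/90]
  40 → roll 3  [load 75/90]
  30 → roll 4 (new)  [load 30/90]
  30 → roll 4  [load 60/90]
  50 → roll 5 (new)  [load 50/90]
  20 → roll 4  [load 80/90]
  15 → roll 3  [load 90/90]
  50 → roll 6 (new)  [load 50/90]
6 paper rolls opened.

6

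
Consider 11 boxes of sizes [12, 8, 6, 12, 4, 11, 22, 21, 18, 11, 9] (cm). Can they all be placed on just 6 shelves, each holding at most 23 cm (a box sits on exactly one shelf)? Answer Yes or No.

Yes

A valid assignment using 6 shelves:
  shelf 1: 22 = 22
  shelf 2: 21 = 21
  shelf 3: 18 + 4 = 22
  shelf 4: 12 + 11 = 23
  shelf 5: 12 + 11 = 23
  shelf 6: 9 + 8 + 6 = 23
Every load is within 23 cm, so 6 shelves suffice.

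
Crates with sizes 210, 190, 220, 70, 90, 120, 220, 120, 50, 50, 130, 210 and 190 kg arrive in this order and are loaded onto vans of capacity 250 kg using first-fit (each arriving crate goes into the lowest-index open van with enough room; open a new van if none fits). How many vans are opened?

9

  210 → van 1 (new)  [load 210/250]
  190 → van 2 (new)  [load 190/250]
  220 → van 3 (new)  [load 220/250]
  70 → van 4 (new)  [load 70/250]
  90 → van 4  [load 160/250]
  120 → van 5 (new)  [load 120/250]
  220 → van 6 (new)  [load 220/250]
  120 → van 5  [load 240/250]
  50 → van 2  [load 240/250]
  50 → van 4  [load 210/250]
  130 → van 7 (new)  [load 130/250]
  210 → van 8 (new)  [load 210/250]
  190 → van 9 (new)  [load 190/250]
9 vans opened.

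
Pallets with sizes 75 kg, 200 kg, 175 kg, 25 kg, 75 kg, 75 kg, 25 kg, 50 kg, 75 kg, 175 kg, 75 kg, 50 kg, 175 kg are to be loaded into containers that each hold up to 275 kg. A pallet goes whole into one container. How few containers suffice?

5

Total = 200 + 175 + 175 + 175 + 75 + 75 + 75 + 75 + 75 + 50 + 50 + 25 + 25 = 1250 kg.
Lower bound: ⌈1250/275⌉ = 5 containers.
A packing using 5 containers:
  container 1: 200 + 75 = 275
  container 2: 175 + 75 + 25 = 275
  container 3: 175 + 75 + 25 = 275
  container 4: 175 + 75 = 250
  container 5: 75 + 50 + 50 = 175
This matches the lower bound, so 5 is optimal.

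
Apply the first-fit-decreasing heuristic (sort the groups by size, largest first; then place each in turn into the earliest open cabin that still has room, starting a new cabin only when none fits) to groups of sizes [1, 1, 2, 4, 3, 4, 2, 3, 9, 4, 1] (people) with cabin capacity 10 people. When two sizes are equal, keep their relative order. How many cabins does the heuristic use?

4

Sorted descending: 9, 4, 4, 4, 3, 3, 2, 2, 1, 1, 1.
  9 → cabin 1 (new)  [load 9/10]
  4 → cabin 2 (new)  [load 4/10]
  4 → cabin 2  [load 8/10]
  4 → cabin 3 (new)  [load 4/10]
  3 → cabin 3  [load 7/10]
  3 → cabin 3  [load 10/10]
  2 → cabin 2  [load 10/10]
  2 → cabin 4 (new)  [load 2/10]
  1 → cabin 1  [load 10/10]
  1 → cabin 4  [load 3/10]
  1 → cabin 4  [load 4/10]
4 cabins opened.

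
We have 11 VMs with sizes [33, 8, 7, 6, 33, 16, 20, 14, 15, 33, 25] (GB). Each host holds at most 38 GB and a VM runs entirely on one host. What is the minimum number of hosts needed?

Total = 33 + 33 + 33 + 25 + 20 + 16 + 15 + 14 + 8 + 7 + 6 = 210 GB.
Lower bound: ⌈210/38⌉ = 6 hosts.
A packing using 6 hosts:
  host 1: 33 = 33
  host 2: 33 = 33
  host 3: 33 = 33
  host 4: 25 + 7 + 6 = 38
  host 5: 20 + 16 = 36
  host 6: 15 + 14 + 8 = 37
This matches the lower bound, so 6 is optimal.

6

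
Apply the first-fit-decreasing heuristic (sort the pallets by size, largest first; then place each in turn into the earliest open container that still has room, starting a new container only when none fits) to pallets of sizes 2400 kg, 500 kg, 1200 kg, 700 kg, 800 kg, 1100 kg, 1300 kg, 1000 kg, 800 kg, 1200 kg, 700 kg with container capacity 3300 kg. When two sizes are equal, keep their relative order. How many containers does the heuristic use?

4

Sorted descending: 2400, 1300, 1200, 1200, 1100, 1000, 800, 800, 700, 700, 500.
  2400 → container 1 (new)  [load 2400/3300]
  1300 → container 2 (new)  [load 1300/3300]
  1200 → container 2  [load 2500/3300]
  1200 → container 3 (new)  [load 1200/3300]
  1100 → container 3  [load 2300/3300]
  1000 → container 3  [load 3300/3300]
  800 → container 1  [load 3200/3300]
  800 → container 2  [load 3300/3300]
  700 → container 4 (new)  [load 700/3300]
  700 → container 4  [load 1400/3300]
  500 → container 4  [load 1900/3300]
4 containers opened.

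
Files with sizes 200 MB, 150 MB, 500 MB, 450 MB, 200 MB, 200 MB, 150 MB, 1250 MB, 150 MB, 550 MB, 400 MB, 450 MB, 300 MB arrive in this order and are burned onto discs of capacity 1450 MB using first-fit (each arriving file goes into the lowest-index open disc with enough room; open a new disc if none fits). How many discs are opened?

4

  200 → disc 1 (new)  [load 200/1450]
  150 → disc 1  [load 350/1450]
  500 → disc 1  [load 850/1450]
  450 → disc 1  [load 1300/1450]
  200 → disc 2 (new)  [load 200/1450]
  200 → disc 2  [load 400/1450]
  150 → disc 1  [load 1450/1450]
  1250 → disc 3 (new)  [load 1250/1450]
  150 → disc 2  [load 550/1450]
  550 → disc 2  [load 1100/1450]
  400 → disc 4 (new)  [load 400/1450]
  450 → disc 4  [load 850/1450]
  300 → disc 2  [load 1400/1450]
4 discs opened.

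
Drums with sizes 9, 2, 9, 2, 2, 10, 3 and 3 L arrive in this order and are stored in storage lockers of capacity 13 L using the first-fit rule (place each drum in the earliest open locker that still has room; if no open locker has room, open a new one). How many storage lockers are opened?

4

  9 → locker 1 (new)  [load 9/13]
  2 → locker 1  [load 11/13]
  9 → locker 2 (new)  [load 9/13]
  2 → locker 1  [load 13/13]
  2 → locker 2  [load 11/13]
  10 → locker 3 (new)  [load 10/13]
  3 → locker 3  [load 13/13]
  3 → locker 4 (new)  [load 3/13]
4 storage lockers opened.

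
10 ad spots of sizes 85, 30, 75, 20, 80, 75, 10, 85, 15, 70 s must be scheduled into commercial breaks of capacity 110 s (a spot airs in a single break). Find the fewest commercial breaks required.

6

Total = 85 + 85 + 80 + 75 + 75 + 70 + 30 + 20 + 15 + 10 = 545 s.
Lower bound: ⌈545/110⌉ = 5 commercial breaks.
Also, 6 ad spots each exceed 55 s, and no two of those can share a break, so at least 6 commercial breaks are needed.
A packing using 6 commercial breaks:
  break 1: 85 + 20 = 105
  break 2: 85 + 15 + 10 = 110
  break 3: 80 + 30 = 110
  break 4: 75 = 75
  break 5: 75 = 75
  break 6: 70 = 70
This matches the lower bound, so 6 is optimal.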